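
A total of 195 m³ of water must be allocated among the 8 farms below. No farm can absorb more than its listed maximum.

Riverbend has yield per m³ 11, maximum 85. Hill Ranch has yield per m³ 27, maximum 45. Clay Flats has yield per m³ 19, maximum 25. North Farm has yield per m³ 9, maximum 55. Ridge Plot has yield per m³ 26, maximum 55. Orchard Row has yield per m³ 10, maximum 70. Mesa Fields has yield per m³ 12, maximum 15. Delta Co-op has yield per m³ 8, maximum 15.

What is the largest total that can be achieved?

3905

Highest yield per m³ first: Hill Ranch 27 > Ridge Plot 26 > Clay Flats 19 > Mesa Fields 12 > Riverbend 11 > Orchard Row 10 > North Farm 9 > Delta Co-op 8.
Hill Ranch: +45 to 45 (cap) — 150 left.
Ridge Plot: +55 to 55 (cap) — 95 left.
Clay Flats takes 25 to reach its cap of 25 — 70 left.
Mesa Fields: +15 to 15 (cap) — 55 left.
Only 55 left; Riverbend takes them to reach 55.
Total = 11×55 + 27×45 + 19×25 + 26×55 + 12×15 = 3905.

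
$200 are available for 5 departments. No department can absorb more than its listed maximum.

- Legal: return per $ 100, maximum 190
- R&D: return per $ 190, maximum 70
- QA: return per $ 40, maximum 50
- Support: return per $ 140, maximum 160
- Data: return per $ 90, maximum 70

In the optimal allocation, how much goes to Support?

Order the departments by return per $: R&D 190 > Support 140 > Legal 100 > Data 90 > QA 40.
R&D takes 70 to reach its cap of 70 ; 130 left.
Only 130 left; Support takes them to reach 130.

130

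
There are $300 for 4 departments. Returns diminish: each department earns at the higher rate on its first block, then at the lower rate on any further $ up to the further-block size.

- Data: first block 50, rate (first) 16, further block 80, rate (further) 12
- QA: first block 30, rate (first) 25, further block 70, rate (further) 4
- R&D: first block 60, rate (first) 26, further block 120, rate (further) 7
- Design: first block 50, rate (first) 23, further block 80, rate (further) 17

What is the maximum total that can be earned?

5980

Order all 8 blocks by rate: R&D/first 26 > QA/first 25 > Design/first 23 > Design/second 17 > Data/first 16 > Data/second 12 > R&D/second 7 > QA/second 4.
Fill R&D first block (60 at 26) — 240 left.
QA/first (25): +30 — 210 left.
Design first at 23: fill all 50 — 160 left.
Fill Design second block (80 at 17) — 80 left.
Data first at 16: fill all 50 — 30 left.
30 remain; put them into Data second at 12.
Total = 26×60 + 25×30 + 23×50 + 17×80 + 16×50 + 12×30 = 5980.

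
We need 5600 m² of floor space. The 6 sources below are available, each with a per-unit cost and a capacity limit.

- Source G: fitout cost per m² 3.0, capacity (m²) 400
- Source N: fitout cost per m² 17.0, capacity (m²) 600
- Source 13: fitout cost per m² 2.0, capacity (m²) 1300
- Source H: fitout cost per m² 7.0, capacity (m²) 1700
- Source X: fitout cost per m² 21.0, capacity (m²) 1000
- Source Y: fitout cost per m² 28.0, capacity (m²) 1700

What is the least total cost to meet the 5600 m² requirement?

63700

Cheapest first:
Source 13 (2.0): use full 1300 — 4300 m² to go.
Source G (3.0): use full 400 — 3900 m² to go.
Source H (7.0): use full 1700 — 2200 m² to go.
Source N at 17.0: take all 600 m² — 1600 still needed.
Take 1000 from Source X at 21.0 — need 600 more.
Take 600 from Source Y at 28.0 to finish.
Cost = 1300×2.0 + 400×3.0 + 1700×7.0 + 600×17.0 + 1000×21.0 + 600×28.0 = 63700.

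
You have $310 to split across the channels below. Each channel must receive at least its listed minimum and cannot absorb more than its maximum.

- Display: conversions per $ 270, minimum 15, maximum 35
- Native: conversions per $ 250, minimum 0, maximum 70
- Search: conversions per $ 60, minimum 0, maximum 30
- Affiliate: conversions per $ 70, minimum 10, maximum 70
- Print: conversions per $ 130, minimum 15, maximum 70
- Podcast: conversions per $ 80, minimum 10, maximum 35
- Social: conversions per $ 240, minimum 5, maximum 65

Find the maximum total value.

Meeting every minimum uses 15+0+0+10+15+10+5 = 55 $, leaving 255.
Order the channels by conversions per $: Display 270 > Native 250 > Social 240 > Print 130 > Podcast 80 > Affiliate 70 > Search 60.
Display takes 20 more to reach its cap of 35 ; 235 left.
Native: +70 to 70 (cap) ; 165 left.
Social: +60 to 65 (cap) ; 105 left.
Print: +55 to 70 (cap) ; 50 left.
Podcast takes 25 more to reach its cap of 35 ; 25 left.
Affiliate has room for 60 more but only 25 remain, so it gets 35.
Total = 270×35 + 250×70 + 70×35 + 130×70 + 80×35 + 240×65 = 56900.

56900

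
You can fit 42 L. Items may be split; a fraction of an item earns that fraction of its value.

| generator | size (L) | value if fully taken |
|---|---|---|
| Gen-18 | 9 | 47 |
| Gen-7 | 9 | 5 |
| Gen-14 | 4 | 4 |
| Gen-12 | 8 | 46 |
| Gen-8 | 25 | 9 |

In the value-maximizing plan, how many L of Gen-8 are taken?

12

Best value per unit of size first: Gen-12 46/8≈5.75, Gen-18 47/9≈5.22, Gen-14 4/4≈1, Gen-7 5/9≈0.556, Gen-8 9/25≈0.36.
All 8 L of Gen-12 fit (value 46) — 34 remain.
Gen-18: take in full, 9 L for value 47 — 25 left.
Gen-14: take in full, 4 L for value 4 — 21 left.
Gen-7: take in full, 9 L for value 5 — 12 left.
Only 12 L remain; take 12/25 of Gen-8 for value 9×12/25 = 4.32.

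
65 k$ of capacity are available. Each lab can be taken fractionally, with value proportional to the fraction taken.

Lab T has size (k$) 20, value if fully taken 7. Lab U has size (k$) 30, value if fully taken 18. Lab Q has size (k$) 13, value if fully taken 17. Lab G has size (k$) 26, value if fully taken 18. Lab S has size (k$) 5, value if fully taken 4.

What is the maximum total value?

51.6

Best value per unit of size first: Lab Q 17/13≈1.31, Lab S 4/5≈0.8, Lab G 18/26≈0.692, Lab U 18/30≈0.6, Lab T 7/20≈0.35.
All 13 k$ of Lab Q fit (value 17) → 52 remain.
All 5 k$ of Lab S fit (value 4) → 47 remain.
Lab G: take in full, 26 k$ for value 18 → 21 left.
21 k$ left: a 21/30 share of Lab U gives 18×21/30 = 12.6.
Total value = 51.6.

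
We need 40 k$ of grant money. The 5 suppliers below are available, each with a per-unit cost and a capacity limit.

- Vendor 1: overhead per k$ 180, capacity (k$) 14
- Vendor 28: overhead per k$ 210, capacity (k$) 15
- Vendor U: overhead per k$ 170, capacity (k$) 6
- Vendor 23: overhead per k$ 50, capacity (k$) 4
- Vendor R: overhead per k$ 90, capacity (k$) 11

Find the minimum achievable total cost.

Cheapest first:
Take 4 from Vendor 23 at 50 ; need 36 more.
Take 11 from Vendor R at 90 ; need 25 more.
Vendor U (170): use full 6 ; 19 k$ to go.
Take 14 from Vendor 1 at 180 ; need 5 more.
Take 5 from Vendor 28 at 210 to finish.
Cost = 4×50 + 11×90 + 6×170 + 14×180 + 5×210 = 5780.

5780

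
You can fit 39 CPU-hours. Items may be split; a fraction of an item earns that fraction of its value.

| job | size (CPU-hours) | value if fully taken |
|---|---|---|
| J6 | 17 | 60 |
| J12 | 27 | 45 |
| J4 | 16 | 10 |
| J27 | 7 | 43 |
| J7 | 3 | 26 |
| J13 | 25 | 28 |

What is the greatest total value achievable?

Rank by value-to-size ratio: J7 26/3≈8.67, J27 43/7≈6.14, J6 60/17≈3.53, J12 45/27≈1.67, J13 28/25≈1.12, J4 10/16≈0.625.
Take all of J7 (3 CPU-hours, value 26) — 36 CPU-hours left.
Take all of J27 (7 CPU-hours, value 43) — 29 CPU-hours left.
All 17 CPU-hours of J6 fit (value 60) — 12 remain.
12 CPU-hours left: a 12/27 share of J12 gives 45×12/27 = 20.
Total value = 149.

149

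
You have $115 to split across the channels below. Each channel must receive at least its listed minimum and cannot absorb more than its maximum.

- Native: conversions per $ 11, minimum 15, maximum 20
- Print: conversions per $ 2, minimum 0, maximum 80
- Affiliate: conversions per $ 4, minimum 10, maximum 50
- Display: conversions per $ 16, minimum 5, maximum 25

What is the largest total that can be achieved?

860

Meeting every minimum uses 15+0+10+5 = 30 $, leaving 85.
Rank by conversions per $: Display 16 > Native 11 > Affiliate 4 > Print 2.
Display takes 20 more to reach its cap of 25 → 65 left.
Native takes 5 more to reach its cap of 20 → 60 left.
Give Affiliate 40 more to hit its cap of 50 → 20 left.
Only 20 left; Print takes them to reach 20.
Total = 11×20 + 2×20 + 4×50 + 16×25 = 860.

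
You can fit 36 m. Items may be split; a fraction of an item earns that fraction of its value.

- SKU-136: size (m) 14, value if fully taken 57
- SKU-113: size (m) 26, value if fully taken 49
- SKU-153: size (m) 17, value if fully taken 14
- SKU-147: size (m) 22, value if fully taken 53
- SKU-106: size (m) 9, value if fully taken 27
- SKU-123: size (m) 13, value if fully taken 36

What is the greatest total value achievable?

Sort by value density: SKU-136 57/14≈4.07, SKU-106 27/9≈3, SKU-123 36/13≈2.77, SKU-147 53/22≈2.41, SKU-113 49/26≈1.88, SKU-153 14/17≈0.824.
SKU-136: take in full, 14 m for value 57 → 22 left.
Take all of SKU-106 (9 m, value 27) → 13 m left.
All 13 m of SKU-123 fit (value 36) → 0 remain.
Total value = 120.

120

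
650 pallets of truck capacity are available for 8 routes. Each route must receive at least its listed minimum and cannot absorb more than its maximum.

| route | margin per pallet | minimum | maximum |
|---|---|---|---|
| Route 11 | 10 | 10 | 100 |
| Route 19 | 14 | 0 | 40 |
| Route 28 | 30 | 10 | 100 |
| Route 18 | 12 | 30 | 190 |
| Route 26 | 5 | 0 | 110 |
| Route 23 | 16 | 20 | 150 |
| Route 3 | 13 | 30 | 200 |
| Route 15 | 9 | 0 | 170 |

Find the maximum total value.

Meeting every minimum uses 10+0+10+30+0+20+30+0 = 100 pallets, leaving 550.
Order the routes by margin per pallet: Route 28 30 > Route 23 16 > Route 19 14 > Route 3 13 > Route 18 12 > Route 11 10 > Route 15 9 > Route 26 5.
Give Route 28 90 more to hit its cap of 100 — 460 left.
Give Route 23 130 more to hit its cap of 150 — 330 left.
Give Route 19 40 more to hit its cap of 40 — 290 left.
Route 3 takes 170 more to reach its cap of 200 — 120 left.
Route 18: +120 (room for 160) → 150. Pool exhausted.
Total = 10×10 + 14×40 + 30×100 + 12×150 + 16×150 + 13×200 = 10460.

10460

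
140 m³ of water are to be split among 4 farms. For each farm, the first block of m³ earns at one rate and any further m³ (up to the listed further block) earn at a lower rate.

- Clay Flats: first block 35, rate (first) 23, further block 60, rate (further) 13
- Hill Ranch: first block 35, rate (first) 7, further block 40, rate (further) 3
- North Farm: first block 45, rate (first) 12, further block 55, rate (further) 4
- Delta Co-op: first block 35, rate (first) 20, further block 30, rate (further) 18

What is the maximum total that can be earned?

Order all 8 blocks by rate: Clay Flats/first 23 > Delta Co-op/first 20 > Delta Co-op/second 18 > Clay Flats/second 13 > North Farm/first 12 > Hill Ranch/first 7 > North Farm/second 4 > Hill Ranch/second 3.
Fill Clay Flats first block (35 at 23) — 105 left.
Delta Co-op first at 20: fill all 35 — 70 left.
Delta Co-op second at 18: fill all 30 — 40 left.
Clay Flats/second: +40 of 60 at 13; pool empty.
Total = 23×35 + 20×35 + 18×30 + 13×40 = 2565.

2565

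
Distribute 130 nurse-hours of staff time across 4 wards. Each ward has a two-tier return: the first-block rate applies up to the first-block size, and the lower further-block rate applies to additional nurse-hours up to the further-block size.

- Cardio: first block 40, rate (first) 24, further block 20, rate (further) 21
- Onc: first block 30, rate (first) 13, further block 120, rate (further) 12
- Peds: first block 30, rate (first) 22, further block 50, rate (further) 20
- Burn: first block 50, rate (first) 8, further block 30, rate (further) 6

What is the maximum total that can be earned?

Treat each block as its own option and order by rate: Cardio/T1 24 > Peds/T1 22 > Cardio/T2 21 > Peds/T2 20 > Onc/T1 13 > Onc/T2 12 > Burn/T1 8 > Burn/T2 6.
Fill Cardio T1 block (40 at 24) ; 90 left.
Peds T1 at 22: fill all 30 ; 60 left.
Cardio/T2 (21): +20 ; 40 left.
Peds/T2: +40 of 50 at 20; pool empty.
Total = 24×40 + 22×30 + 21×20 + 20×40 = 2840.

2840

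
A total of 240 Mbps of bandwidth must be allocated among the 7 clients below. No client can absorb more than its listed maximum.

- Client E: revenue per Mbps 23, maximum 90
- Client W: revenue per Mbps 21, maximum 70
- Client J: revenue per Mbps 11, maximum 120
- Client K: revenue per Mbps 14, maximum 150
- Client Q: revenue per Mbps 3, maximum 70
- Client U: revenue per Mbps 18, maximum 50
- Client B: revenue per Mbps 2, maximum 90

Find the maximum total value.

4860

Rank by revenue per Mbps: Client E 23 > Client W 21 > Client U 18 > Client K 14 > Client J 11 > Client Q 3 > Client B 2.
Client E: +90 to 90 (cap) ; 150 left.
Client W takes 70 to reach its cap of 70 ; 80 left.
Client U: +50 to 50 (cap) ; 30 left.
Only 30 left; Client K takes them to reach 30.
Total = 23×90 + 21×70 + 14×30 + 18×50 = 4860.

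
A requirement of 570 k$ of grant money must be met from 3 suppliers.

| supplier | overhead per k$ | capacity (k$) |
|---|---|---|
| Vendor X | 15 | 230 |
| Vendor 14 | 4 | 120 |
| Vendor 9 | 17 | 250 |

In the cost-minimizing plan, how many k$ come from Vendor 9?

220

Cheapest first:
Take 120 from Vendor 14 at 4 → need 450 more.
Vendor X at 15: take all 230 k$ → 220 still needed.
Vendor 9 (17): take the remaining 220 → done.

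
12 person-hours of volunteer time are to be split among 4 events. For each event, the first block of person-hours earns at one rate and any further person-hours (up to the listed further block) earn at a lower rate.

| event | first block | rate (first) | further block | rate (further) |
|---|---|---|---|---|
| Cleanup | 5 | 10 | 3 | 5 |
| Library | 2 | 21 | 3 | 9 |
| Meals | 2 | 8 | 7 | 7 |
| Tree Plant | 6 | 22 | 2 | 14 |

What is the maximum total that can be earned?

222

Order all 8 blocks by rate: Tree Plant/T1 22 > Library/T1 21 > Tree Plant/T2 14 > Cleanup/T1 10 > Library/T2 9 > Meals/T1 8 > Meals/T2 7 > Cleanup/T2 5.
Tree Plant T1 at 22: fill all 6 — 6 left.
Fill Library T1 block (2 at 21) — 4 left.
Tree Plant/T2 (14): +2 — 2 left.
Cleanup/T1: +2 of 5 at 10; pool empty.
Total = 22×6 + 21×2 + 14×2 + 10×2 = 222.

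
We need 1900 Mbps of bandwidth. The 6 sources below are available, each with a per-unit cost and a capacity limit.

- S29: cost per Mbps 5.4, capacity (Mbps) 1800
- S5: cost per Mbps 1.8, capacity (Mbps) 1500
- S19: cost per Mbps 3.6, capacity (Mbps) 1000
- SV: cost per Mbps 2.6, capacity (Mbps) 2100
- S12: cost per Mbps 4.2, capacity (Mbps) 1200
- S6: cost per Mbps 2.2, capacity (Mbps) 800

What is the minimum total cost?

3580

Cheapest first:
S5 at 1.8: take all 1500 Mbps ; 400 still needed.
S6 (2.2): take the remaining 400 ; done.
SV, S19, S12, S29: unused.
Cost = 1500×1.8 + 400×2.2 = 3580.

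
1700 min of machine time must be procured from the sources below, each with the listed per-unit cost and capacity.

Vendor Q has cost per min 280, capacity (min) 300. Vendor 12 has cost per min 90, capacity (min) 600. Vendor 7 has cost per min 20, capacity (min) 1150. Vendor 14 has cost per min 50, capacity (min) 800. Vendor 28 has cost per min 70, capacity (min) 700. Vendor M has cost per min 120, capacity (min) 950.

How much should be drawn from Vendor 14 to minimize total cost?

Cheapest first:
Take 1150 from Vendor 7 at 20 — need 550 more.
Take 550 from Vendor 14 at 50 to finish.
Vendor 28, Vendor 12, Vendor M, Vendor Q: unused.

550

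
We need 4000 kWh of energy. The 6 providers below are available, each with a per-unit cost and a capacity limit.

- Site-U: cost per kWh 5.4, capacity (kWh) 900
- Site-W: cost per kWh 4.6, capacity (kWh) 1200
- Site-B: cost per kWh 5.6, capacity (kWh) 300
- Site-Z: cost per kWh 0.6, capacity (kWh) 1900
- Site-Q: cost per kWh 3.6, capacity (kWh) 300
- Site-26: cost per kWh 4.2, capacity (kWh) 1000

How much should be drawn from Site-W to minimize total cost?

Cheapest first:
Take 1900 from Site-Z at 0.6 → need 2100 more.
Site-Q at 3.6: take all 300 kWh → 1800 still needed.
Site-26 at 4.2: take all 1000 kWh → 800 still needed.
Take 800 from Site-W at 4.6 to finish.
Site-U, Site-B: unused.

800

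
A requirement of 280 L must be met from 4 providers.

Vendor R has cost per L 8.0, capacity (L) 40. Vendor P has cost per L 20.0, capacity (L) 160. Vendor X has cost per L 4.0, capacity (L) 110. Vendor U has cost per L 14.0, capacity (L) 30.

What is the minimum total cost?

3180

Fill from the cheapest provider first.
Vendor X at 4.0: take all 110 L — 170 still needed.
Take 40 from Vendor R at 8.0 — need 130 more.
Vendor U at 14.0: take all 30 L — 100 still needed.
Vendor P (20.0): take the remaining 100 — done.
Cost = 110×4.0 + 40×8.0 + 30×14.0 + 100×20.0 = 3180.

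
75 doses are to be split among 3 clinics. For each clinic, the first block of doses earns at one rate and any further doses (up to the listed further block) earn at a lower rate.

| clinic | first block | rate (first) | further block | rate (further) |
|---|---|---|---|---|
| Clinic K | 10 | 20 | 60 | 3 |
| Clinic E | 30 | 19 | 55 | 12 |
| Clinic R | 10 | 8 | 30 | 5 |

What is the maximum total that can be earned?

Order all 6 blocks by rate: Clinic K/T1 20 > Clinic E/T1 19 > Clinic E/T2 12 > Clinic R/T1 8 > Clinic R/T2 5 > Clinic K/T2 3.
Fill Clinic K T1 block (10 at 20) — 65 left.
Clinic E T1 at 19: fill all 30 — 35 left.
35 remain; put them into Clinic E T2 at 12.
Total = 20×10 + 19×30 + 12×35 = 1190.

1190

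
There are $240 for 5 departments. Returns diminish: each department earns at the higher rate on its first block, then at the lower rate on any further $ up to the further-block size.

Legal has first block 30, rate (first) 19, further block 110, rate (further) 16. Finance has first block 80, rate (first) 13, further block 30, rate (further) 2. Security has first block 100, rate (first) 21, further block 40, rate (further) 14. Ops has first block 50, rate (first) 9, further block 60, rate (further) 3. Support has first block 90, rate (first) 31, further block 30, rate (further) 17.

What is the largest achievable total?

Order all 10 blocks by rate: Support/T1 31 > Security/T1 21 > Legal/T1 19 > Support/T2 17 > Legal/T2 16 > Security/T2 14 > Finance/T1 13 > Ops/T1 9 > Ops/T2 3 > Finance/T2 2.
Support/T1 (31): +90 — 150 left.
Security T1 at 21: fill all 100 — 50 left.
Legal/T1 (19): +30 — 20 left.
Support/T2: +20 of 30 at 17; pool empty.
Total = 31×90 + 21×100 + 19×30 + 17×20 = 5800.

5800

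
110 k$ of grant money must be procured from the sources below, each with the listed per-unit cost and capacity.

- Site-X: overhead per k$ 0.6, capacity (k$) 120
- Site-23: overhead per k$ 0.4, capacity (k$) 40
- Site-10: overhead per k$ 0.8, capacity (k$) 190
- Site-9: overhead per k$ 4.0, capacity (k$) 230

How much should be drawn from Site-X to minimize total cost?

70

Use sources in increasing cost order.
Site-23 (0.4): use full 40 — 70 k$ to go.
Site-X (0.6): take the remaining 70 — done.
Site-10, Site-9: unused.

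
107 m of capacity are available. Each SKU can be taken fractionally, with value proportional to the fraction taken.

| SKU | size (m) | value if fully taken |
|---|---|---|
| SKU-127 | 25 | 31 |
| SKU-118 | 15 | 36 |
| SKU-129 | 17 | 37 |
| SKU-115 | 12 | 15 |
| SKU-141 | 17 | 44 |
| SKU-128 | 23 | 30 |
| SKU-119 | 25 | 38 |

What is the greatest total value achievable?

197.5

Best value per unit of size first: SKU-141 44/17≈2.59, SKU-118 36/15≈2.4, SKU-129 37/17≈2.18, SKU-119 38/25≈1.52, SKU-128 30/23≈1.3, SKU-115 15/12≈1.25, SKU-127 31/25≈1.24.
Take all of SKU-141 (17 m, value 44) ; 90 m left.
All 15 m of SKU-118 fit (value 36) ; 75 remain.
SKU-129: take in full, 17 m for value 37 ; 58 left.
SKU-119: take in full, 25 m for value 38 ; 33 left.
Take all of SKU-128 (23 m, value 30) ; 10 m left.
Fill the last 10 m with part of SKU-115: 10/12 of it earns 12.5.
Total value = 197.5.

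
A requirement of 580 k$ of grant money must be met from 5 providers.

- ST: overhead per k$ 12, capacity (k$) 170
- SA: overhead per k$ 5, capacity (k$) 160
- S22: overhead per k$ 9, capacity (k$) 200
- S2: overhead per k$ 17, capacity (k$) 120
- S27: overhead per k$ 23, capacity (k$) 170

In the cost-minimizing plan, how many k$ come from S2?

Fill from the cheapest provider first.
SA at 5: take all 160 k$ → 420 still needed.
Take 200 from S22 at 9 → need 220 more.
ST (12): use full 170 → 50 k$ to go.
S2 at 17: take 50 of its 120 → requirement met.
S27: unused.

50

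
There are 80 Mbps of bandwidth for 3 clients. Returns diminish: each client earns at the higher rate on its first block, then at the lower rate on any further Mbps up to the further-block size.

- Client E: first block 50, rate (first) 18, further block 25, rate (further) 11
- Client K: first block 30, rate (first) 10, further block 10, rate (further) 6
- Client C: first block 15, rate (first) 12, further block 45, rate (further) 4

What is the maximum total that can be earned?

Rank every tier by rate: Client E/T1 18 > Client C/T1 12 > Client E/T2 11 > Client K/T1 10 > Client K/T2 6 > Client C/T2 4.
Client E T1 at 18: fill all 50 → 30 left.
Fill Client C T1 block (15 at 12) → 15 left.
15 remain; put them into Client E T2 at 11.
Total = 18×50 + 12×15 + 11×15 = 1245.

1245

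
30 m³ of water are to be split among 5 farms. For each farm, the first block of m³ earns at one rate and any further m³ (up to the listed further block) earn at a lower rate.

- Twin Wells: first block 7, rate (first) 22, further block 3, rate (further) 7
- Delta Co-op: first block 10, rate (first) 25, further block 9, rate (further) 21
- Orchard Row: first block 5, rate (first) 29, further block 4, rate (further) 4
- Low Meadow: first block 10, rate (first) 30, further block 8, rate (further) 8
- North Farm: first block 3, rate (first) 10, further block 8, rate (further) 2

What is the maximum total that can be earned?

Rank every tier by rate: Low Meadow/tier1 30 > Orchard Row/tier1 29 > Delta Co-op/tier1 25 > Twin Wells/tier1 22 > Delta Co-op/tier2 21 > North Farm/tier1 10 > Low Meadow/tier2 8 > Twin Wells/tier2 7 > Orchard Row/tier2 4 > North Farm/tier2 2.
Low Meadow tier1 at 30: fill all 10 ; 20 left.
Orchard Row/tier1 (29): +5 ; 15 left.
Fill Delta Co-op tier1 block (10 at 25) ; 5 left.
5 remain; put them into Twin Wells tier1 at 22.
Total = 30×10 + 29×5 + 25×10 + 22×5 = 805.

805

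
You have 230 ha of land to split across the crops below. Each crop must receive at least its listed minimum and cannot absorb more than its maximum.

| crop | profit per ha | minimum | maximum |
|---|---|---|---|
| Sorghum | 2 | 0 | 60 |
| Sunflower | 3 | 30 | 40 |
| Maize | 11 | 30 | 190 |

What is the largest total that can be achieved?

Meeting every minimum uses 0+30+30 = 60 ha, leaving 170.
Rank by profit per ha: Maize 11 > Sunflower 3 > Sorghum 2.
Give Maize 160 more to hit its cap of 190 ; 10 left.
Give Sunflower 10 more to hit its cap of 40 ; 0 left.
Total = 3×40 + 11×190 = 2210.

2210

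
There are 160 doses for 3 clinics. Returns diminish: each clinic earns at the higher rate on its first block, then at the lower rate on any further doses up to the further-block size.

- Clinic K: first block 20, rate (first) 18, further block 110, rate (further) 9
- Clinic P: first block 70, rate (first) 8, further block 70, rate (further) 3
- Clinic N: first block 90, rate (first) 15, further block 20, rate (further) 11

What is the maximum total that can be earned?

Treat each block as its own option and order by rate: Clinic K/T1 18 > Clinic N/T1 15 > Clinic N/T2 11 > Clinic K/T2 9 > Clinic P/T1 8 > Clinic P/T2 3.
Clinic K T1 at 18: fill all 20 — 140 left.
Fill Clinic N T1 block (90 at 15) — 50 left.
Fill Clinic N T2 block (20 at 11) — 30 left.
30 remain; put them into Clinic K T2 at 9.
Total = 18×20 + 15×90 + 11×20 + 9×30 = 2200.

2200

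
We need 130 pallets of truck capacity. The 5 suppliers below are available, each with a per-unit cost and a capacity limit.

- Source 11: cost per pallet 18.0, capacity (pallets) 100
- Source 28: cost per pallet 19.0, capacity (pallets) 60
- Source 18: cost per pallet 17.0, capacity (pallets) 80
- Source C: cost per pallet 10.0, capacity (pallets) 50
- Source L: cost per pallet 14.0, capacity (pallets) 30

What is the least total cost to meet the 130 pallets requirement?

Cheapest first:
Source C at 10.0: take all 50 pallets → 80 still needed.
Take 30 from Source L at 14.0 → need 50 more.
Take 50 from Source 18 at 17.0 to finish.
Source 11, Source 28: unused.
Cost = 50×10.0 + 30×14.0 + 50×17.0 = 1770.

1770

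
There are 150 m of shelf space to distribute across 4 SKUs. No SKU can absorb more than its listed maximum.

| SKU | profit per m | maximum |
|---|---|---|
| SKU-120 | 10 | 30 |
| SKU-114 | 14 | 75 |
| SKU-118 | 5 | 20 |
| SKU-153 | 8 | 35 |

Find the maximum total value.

1680

Highest profit per m first: SKU-114 14 > SKU-120 10 > SKU-153 8 > SKU-118 5.
Give SKU-114 75 to hit its cap of 75 → 75 left.
SKU-120: +30 to 30 (cap) → 45 left.
SKU-153 takes 35 to reach its cap of 35 → 10 left.
SKU-118 has room for 20 but only 10 remain, so it gets 10.
Total = 10×30 + 14×75 + 5×10 + 8×35 = 1680.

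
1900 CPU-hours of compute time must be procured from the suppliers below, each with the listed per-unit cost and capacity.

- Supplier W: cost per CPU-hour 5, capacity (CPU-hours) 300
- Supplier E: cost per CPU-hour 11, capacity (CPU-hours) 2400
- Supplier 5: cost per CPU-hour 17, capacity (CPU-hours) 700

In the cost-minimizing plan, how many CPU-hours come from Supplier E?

Fill from the cheapest supplier first.
Supplier W at 5: take all 300 CPU-hours → 1600 still needed.
Supplier E (11): take the remaining 1600 → done.
Supplier 5: unused.

1600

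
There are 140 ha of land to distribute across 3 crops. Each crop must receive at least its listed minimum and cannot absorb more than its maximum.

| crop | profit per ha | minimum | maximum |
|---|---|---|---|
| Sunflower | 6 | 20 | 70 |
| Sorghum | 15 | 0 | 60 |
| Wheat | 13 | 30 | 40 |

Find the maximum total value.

Meeting every minimum uses 20+0+30 = 50 ha, leaving 90.
Order the crops by profit per ha: Sorghum 15 > Wheat 13 > Sunflower 6.
Give Sorghum 60 more to hit its cap of 60 — 30 left.
Wheat: +10 to 40 (cap) — 20 left.
Sunflower: +20 (room for 50) → 40. Pool exhausted.
Total = 6×40 + 15×60 + 13×40 = 1660.

1660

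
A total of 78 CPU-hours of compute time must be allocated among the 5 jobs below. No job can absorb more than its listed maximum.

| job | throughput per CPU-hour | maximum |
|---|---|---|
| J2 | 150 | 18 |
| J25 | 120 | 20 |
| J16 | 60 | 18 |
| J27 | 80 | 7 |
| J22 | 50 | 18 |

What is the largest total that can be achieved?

7490

Highest throughput per CPU-hour first: J2 150 > J25 120 > J27 80 > J16 60 > J22 50.
J2: +18 to 18 (cap) ; 60 left.
J25: +20 to 20 (cap) ; 40 left.
J27: +7 to 7 (cap) ; 33 left.
J16: +18 to 18 (cap) ; 15 left.
J22: +15 (room for 18) → 15. Pool exhausted.
Total = 150×18 + 120×20 + 60×18 + 80×7 + 50×15 = 7490.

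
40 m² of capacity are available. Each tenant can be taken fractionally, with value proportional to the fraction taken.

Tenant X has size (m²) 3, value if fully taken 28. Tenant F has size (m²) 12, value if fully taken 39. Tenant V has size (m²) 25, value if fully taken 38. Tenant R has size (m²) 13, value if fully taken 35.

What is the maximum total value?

120.24

Rank by value-to-size ratio: Tenant X 28/3≈9.33, Tenant F 39/12≈3.25, Tenant R 35/13≈2.69, Tenant V 38/25≈1.52.
Take all of Tenant X (3 m², value 28) → 37 m² left.
Take all of Tenant F (12 m², value 39) → 25 m² left.
Take all of Tenant R (13 m², value 35) → 12 m² left.
12 m² left: a 12/25 share of Tenant V gives 38×12/25 = 18.24.
Total value = 120.24.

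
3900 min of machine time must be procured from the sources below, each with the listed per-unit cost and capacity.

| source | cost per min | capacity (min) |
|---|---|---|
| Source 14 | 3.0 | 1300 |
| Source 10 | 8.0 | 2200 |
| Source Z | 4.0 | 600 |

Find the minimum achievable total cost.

Cheapest first:
Source 14 (3.0): use full 1300 ; 2600 min to go.
Source Z (4.0): use full 600 ; 2000 min to go.
Take 2000 from Source 10 at 8.0 to finish.
Cost = 1300×3.0 + 600×4.0 + 2000×8.0 = 22300.

22300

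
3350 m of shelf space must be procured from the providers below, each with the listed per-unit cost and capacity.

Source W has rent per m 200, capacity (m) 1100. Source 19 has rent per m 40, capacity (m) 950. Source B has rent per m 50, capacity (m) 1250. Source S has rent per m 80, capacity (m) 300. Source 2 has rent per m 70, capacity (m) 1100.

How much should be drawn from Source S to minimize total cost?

50

Use providers in increasing cost order.
Take 950 from Source 19 at 40 → need 2400 more.
Source B at 50: take all 1250 m → 1150 still needed.
Take 1100 from Source 2 at 70 → need 50 more.
Take 50 from Source S at 80 to finish.
Source W: unused.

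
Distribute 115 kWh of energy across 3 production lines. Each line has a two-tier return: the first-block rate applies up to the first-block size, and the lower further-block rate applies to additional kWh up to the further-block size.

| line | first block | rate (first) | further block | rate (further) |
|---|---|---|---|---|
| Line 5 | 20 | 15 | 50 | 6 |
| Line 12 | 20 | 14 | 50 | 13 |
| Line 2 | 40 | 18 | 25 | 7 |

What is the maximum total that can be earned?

Treat each block as its own option and order by rate: Line 2/tier1 18 > Line 5/tier1 15 > Line 12/tier1 14 > Line 12/tier2 13 > Line 2/tier2 7 > Line 5/tier2 6.
Fill Line 2 tier1 block (40 at 18) — 75 left.
Fill Line 5 tier1 block (20 at 15) — 55 left.
Fill Line 12 tier1 block (20 at 14) — 35 left.
35 remain; put them into Line 12 tier2 at 13.
Total = 18×40 + 15×20 + 14×20 + 13×35 = 1755.

1755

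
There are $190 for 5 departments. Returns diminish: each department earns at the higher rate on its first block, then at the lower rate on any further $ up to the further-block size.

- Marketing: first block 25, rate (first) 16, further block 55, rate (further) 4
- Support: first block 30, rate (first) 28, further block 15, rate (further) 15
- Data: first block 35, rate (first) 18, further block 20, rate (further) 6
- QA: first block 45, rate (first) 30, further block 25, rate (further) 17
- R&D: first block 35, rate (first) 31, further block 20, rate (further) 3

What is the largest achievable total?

4650

Order all 10 blocks by rate: R&D/tier1 31 > QA/tier1 30 > Support/tier1 28 > Data/tier1 18 > QA/tier2 17 > Marketing/tier1 16 > Support/tier2 15 > Data/tier2 6 > Marketing/tier2 4 > R&D/tier2 3.
R&D tier1 at 31: fill all 35 ; 155 left.
Fill QA tier1 block (45 at 30) ; 110 left.
Support tier1 at 28: fill all 30 ; 80 left.
Data/tier1 (18): +35 ; 45 left.
QA/tier2 (17): +25 ; 20 left.
Marketing tier1 at 16: only 20 left, fill 20.
Total = 31×35 + 30×45 + 28×30 + 18×35 + 17×25 + 16×20 = 4650.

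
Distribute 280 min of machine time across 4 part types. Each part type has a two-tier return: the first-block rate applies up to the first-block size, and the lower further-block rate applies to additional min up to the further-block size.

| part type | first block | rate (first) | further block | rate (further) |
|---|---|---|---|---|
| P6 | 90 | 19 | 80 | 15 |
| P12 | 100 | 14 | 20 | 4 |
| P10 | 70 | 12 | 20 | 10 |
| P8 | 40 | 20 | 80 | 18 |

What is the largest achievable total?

5000

Treat each block as its own option and order by rate: P8/first 20 > P6/first 19 > P8/second 18 > P6/second 15 > P12/first 14 > P10/first 12 > P10/second 10 > P12/second 4.
Fill P8 first block (40 at 20) ; 240 left.
P6/first (19): +90 ; 150 left.
P8/second (18): +80 ; 70 left.
P6/second: +70 of 80 at 15; pool empty.
Total = 20×40 + 19×90 + 18×80 + 15×70 = 5000.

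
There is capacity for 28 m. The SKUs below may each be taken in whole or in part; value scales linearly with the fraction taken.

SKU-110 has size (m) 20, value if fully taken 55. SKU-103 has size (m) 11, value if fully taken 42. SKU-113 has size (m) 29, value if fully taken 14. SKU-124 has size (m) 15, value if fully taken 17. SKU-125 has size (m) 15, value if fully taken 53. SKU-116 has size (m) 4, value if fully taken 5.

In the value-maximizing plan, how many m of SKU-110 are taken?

2

Best value per unit of size first: SKU-103 42/11≈3.82, SKU-125 53/15≈3.53, SKU-110 55/20≈2.75, SKU-116 5/4≈1.25, SKU-124 17/15≈1.13, SKU-113 14/29≈0.483.
Take all of SKU-103 (11 m, value 42) ; 17 m left.
Take all of SKU-125 (15 m, value 53) ; 2 m left.
2 m left: a 2/20 share of SKU-110 gives 55×2/20 = 5.5.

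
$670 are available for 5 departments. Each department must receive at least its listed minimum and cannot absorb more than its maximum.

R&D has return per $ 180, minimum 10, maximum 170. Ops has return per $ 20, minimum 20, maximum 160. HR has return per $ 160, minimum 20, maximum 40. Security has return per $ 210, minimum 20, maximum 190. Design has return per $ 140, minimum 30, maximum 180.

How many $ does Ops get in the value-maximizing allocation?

90

Meeting every minimum uses 10+20+20+20+30 = 100 $, leaving 570.
Rank by return per $: Security 210 > R&D 180 > HR 160 > Design 140 > Ops 20.
Security takes 170 more to reach its cap of 190 → 400 left.
R&D: +160 to 170 (cap) → 240 left.
HR takes 20 more to reach its cap of 40 → 220 left.
Give Design 150 more to hit its cap of 180 → 70 left.
Ops has room for 140 more but only 70 remain, so it gets 90.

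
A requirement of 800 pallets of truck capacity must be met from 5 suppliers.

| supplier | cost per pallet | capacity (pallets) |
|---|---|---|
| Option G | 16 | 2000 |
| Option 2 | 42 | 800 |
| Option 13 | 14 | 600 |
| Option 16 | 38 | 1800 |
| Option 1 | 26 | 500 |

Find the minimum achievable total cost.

11600

Fill from the cheapest supplier first.
Option 13 at 14: take all 600 pallets — 200 still needed.
Option G at 16: take 200 of its 2000 — requirement met.
Option 1, Option 16, Option 2: unused.
Cost = 600×14 + 200×16 = 11600.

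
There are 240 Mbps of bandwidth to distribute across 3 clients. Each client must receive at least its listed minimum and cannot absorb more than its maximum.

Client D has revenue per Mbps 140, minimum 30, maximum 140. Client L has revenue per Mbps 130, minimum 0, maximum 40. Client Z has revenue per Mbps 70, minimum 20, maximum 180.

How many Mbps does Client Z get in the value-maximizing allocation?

60

Meeting every minimum uses 30+0+20 = 50 Mbps, leaving 190.
Highest revenue per Mbps first: Client D 140 > Client L 130 > Client Z 70.
Client D: +110 to 140 (cap) → 80 left.
Give Client L 40 more to hit its cap of 40 → 40 left.
Client Z has room for 160 more but only 40 remain, so it gets 60.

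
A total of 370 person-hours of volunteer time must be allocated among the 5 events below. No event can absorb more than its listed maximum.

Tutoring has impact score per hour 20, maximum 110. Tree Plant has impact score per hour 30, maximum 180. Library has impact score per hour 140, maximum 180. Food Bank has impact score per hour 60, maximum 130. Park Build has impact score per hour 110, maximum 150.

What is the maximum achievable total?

44100

Order the events by impact score per hour: Library 140 > Park Build 110 > Food Bank 60 > Tree Plant 30 > Tutoring 20.
Library: +180 to 180 (cap) ; 190 left.
Park Build: +150 to 150 (cap) ; 40 left.
Food Bank has room for 130 but only 40 remain, so it gets 40.
Total = 140×180 + 60×40 + 110×150 = 44100.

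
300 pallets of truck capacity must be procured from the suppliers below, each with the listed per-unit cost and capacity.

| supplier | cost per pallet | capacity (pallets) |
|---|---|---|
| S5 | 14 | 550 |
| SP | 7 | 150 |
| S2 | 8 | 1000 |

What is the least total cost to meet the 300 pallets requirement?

2250

Fill from the cheapest supplier first.
SP (7): use full 150 — 150 pallets to go.
Take 150 from S2 at 8 to finish.
S5: unused.
Cost = 150×7 + 150×8 = 2250.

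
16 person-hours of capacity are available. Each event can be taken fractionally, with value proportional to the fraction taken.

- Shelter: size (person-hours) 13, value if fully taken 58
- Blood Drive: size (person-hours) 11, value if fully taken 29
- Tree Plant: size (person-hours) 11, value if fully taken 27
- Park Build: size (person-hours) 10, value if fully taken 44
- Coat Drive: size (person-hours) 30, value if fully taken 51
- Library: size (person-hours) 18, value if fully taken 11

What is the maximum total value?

71.2

Sort by value density: Shelter 58/13≈4.46, Park Build 44/10≈4.4, Blood Drive 29/11≈2.64, Tree Plant 27/11≈2.45, Coat Drive 51/30≈1.7, Library 11/18≈0.611.
Shelter: take in full, 13 person-hours for value 58 ; 3 left.
3 person-hours left: a 3/10 share of Park Build gives 44×3/10 = 13.2.
Total value = 71.2.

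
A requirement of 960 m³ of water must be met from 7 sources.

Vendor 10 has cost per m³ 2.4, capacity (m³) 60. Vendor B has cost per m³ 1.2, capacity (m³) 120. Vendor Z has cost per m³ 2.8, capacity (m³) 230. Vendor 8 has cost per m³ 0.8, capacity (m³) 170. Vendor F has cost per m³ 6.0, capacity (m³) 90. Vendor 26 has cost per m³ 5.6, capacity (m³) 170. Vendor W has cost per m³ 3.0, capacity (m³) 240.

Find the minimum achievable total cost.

Fill from the cheapest source first.
Vendor 8 at 0.8: take all 170 m³ ; 790 still needed.
Vendor B (1.2): use full 120 ; 670 m³ to go.
Vendor 10 (2.4): use full 60 ; 610 m³ to go.
Vendor Z at 2.8: take all 230 m³ ; 380 still needed.
Vendor W at 3.0: take all 240 m³ ; 140 still needed.
Vendor 26 at 5.6: take 140 of its 170 ; requirement met.
Vendor F: unused.
Cost = 170×0.8 + 120×1.2 + 60×2.4 + 230×2.8 + 240×3.0 + 140×5.6 = 2572.

2572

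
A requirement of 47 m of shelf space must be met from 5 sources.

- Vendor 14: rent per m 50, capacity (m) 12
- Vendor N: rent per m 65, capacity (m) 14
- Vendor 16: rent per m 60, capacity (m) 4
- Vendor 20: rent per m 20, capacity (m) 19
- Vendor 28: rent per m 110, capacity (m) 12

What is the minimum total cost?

Fill from the cheapest source first.
Take 19 from Vendor 20 at 20 → need 28 more.
Vendor 14 at 50: take all 12 m → 16 still needed.
Vendor 16 at 60: take all 4 m → 12 still needed.
Take 12 from Vendor N at 65 to finish.
Vendor 28: unused.
Cost = 19×20 + 12×50 + 4×60 + 12×65 = 2000.

2000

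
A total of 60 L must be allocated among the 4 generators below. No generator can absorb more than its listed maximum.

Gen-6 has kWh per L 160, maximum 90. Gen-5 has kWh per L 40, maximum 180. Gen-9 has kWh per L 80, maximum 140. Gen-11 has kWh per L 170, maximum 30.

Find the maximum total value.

Rank by kWh per L: Gen-11 170 > Gen-6 160 > Gen-9 80 > Gen-5 40.
Give Gen-11 30 to hit its cap of 30 — 30 left.
Only 30 left; Gen-6 takes them to reach 30.
Total = 160×30 + 170×30 = 9900.

9900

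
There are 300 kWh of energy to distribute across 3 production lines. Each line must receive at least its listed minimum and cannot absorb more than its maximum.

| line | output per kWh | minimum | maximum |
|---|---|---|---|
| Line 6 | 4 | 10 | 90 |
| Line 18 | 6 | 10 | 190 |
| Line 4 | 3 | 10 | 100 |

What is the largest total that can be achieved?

1560

Meeting every minimum uses 10+10+10 = 30 kWh, leaving 270.
Order the production lines by output per kWh: Line 18 6 > Line 6 4 > Line 4 3.
Give Line 18 180 more to hit its cap of 190 → 90 left.
Line 6: +80 to 90 (cap) → 10 left.
Line 4 has room for 90 more but only 10 remain, so it gets 20.
Total = 4×90 + 6×190 + 3×20 = 1560.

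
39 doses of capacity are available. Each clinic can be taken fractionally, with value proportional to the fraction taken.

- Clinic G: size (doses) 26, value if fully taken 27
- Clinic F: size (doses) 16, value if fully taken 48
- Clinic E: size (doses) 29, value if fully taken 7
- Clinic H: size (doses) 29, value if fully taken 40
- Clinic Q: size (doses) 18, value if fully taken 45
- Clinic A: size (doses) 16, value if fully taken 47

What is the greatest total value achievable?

112.5

Sort by value density: Clinic F 48/16≈3, Clinic A 47/16≈2.94, Clinic Q 45/18≈2.5, Clinic H 40/29≈1.38, Clinic G 27/26≈1.04, Clinic E 7/29≈0.241.
All 16 doses of Clinic F fit (value 48) → 23 remain.
Take all of Clinic A (16 doses, value 47) → 7 doses left.
Only 7 doses remain; take 7/18 of Clinic Q for value 45×7/18 = 17.5.
Total value = 112.5.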